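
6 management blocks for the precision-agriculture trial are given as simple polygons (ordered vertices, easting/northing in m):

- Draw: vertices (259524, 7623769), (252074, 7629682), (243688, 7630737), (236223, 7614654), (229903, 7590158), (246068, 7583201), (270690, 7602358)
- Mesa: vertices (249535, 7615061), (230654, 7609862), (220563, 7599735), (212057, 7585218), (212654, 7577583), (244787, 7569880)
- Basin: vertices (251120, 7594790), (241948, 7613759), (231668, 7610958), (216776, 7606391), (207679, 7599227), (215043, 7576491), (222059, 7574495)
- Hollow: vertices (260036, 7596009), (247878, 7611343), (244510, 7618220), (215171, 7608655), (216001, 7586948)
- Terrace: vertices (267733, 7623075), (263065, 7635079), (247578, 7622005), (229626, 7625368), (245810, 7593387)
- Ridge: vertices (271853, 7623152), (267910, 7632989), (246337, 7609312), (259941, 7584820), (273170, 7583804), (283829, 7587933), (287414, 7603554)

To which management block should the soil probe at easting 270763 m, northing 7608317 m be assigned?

Cast a ray rightward from (270763, 7608317). For each polygon, the edges (by vertex number in listed order) whose endpoints lie on opposite sides of northing = 7608317, where each meets that height, and whether that is right or left of the point:
Draw: 4–5 at easting≈234588.0 (left), 7–1 at easting≈267582.3 (left) → 0 crossings.
Mesa: 2–3 at easting≈229114.5 (left), 6–1 at easting≈248826.3 (left) → 0 crossings.
Basin: 1–2 at easting≈244579.3 (left), 3–4 at easting≈223056.3 (left) → 0 crossings.
Hollow: 1–2 at easting≈250277.3 (left), 4–5 at easting≈215183.9 (left) → 0 crossings.
Terrace: 4–5 at easting≈238254.7 (left), 5–1 at easting≈256835.0 (left) → 0 crossings.
Ridge: 3–4 at easting≈246889.7 (left), 7–1 at easting≈283632.1 (right) → 1 crossing.
Only Ridge has an odd count, so the point is inside Ridge.

Ridge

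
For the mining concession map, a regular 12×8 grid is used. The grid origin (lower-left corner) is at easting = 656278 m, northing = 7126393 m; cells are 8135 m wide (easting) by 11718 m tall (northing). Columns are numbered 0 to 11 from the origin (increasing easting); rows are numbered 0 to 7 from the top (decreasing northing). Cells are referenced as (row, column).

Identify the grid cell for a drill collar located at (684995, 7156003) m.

(5, 3)

Column index: ⌊(684995 − 656278) / 8135⌋ = ⌊3.530⌋ = 3
Row offset from origin: ⌊(7156003 − 7126393) / 11718⌋ = ⌊2.527⌋ = 2 → row 5 (counted from top)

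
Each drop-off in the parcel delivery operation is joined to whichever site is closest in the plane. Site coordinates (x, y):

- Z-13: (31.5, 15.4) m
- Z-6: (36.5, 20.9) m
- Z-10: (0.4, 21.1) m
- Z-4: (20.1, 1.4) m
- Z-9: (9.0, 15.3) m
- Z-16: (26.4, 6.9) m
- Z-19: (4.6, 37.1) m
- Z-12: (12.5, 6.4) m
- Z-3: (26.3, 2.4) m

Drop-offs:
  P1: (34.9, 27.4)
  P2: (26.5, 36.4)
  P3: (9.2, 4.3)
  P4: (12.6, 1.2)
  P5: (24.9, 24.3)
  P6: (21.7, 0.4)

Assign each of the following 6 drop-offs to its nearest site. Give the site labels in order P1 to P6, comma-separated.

P1 → Z-6 (d²=44.81)
P2 → Z-6 (d²=340.25)
P3 → Z-12 (d²=15.30)
P4 → Z-12 (d²=27.05)
P5 → Z-13 (d²=122.77)
P6 → Z-4 (d²=3.56)

Z-6, Z-6, Z-12, Z-12, Z-13, Z-4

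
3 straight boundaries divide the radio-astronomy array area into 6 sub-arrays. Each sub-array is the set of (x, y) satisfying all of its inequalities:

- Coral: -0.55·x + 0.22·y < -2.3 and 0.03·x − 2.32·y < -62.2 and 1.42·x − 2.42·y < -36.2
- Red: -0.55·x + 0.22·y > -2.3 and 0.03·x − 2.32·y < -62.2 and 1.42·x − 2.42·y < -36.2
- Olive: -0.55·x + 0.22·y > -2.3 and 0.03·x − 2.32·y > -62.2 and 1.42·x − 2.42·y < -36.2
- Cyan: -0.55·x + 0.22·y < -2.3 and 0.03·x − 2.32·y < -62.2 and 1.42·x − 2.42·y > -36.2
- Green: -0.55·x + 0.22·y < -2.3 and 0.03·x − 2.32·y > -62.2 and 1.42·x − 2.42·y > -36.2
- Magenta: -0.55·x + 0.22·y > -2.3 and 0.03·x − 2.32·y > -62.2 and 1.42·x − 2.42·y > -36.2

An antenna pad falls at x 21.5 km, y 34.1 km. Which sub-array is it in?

-0.55·21.5 + 0.22·34.1 = -4.323, which is < -2.3
0.03·21.5 − 2.32·34.1 = -78.467, which is < -62.2
1.42·21.5 − 2.42·34.1 = -51.992, which is < -36.2
This sign pattern matches Coral.

Coral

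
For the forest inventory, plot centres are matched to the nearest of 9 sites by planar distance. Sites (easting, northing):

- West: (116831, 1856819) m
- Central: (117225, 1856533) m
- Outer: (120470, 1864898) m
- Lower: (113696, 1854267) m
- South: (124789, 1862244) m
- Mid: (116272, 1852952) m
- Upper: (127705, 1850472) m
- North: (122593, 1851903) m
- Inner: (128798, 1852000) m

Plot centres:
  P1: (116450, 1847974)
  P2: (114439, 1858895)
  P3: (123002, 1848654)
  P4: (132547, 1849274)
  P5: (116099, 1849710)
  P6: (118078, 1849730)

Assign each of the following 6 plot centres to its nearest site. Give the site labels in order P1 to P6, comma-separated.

Mid, West, North, Inner, Mid, Mid

P1 → Mid (d²=24812168.00)
P2 → West (d²=10031440.00)
P3 → North (d²=10723282.00)
P4 → Inner (d²=21486077.00)
P5 → Mid (d²=10540493.00)
P6 → Mid (d²=13642920.00)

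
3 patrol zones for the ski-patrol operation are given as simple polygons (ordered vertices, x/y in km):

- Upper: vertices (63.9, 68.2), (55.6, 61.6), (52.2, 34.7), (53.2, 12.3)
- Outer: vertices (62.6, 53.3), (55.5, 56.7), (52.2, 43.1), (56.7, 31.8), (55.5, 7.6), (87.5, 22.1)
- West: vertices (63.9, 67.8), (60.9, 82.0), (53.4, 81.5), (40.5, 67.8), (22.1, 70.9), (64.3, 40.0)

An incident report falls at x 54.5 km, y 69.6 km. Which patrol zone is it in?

West

Cast a ray rightward from (54.5, 69.6). For each polygon, the edges (by vertex number in listed order) whose endpoints lie on opposite sides of y = 69.6, where each meets that height, and whether that is right or left of the point:
Upper: no edge straddles that height → 0 crossings.
Outer: no edge straddles that height → 0 crossings.
West: 1–2 at x≈63.52 (right), 3–4 at x≈42.19 (left), 4–5 at x≈29.82 (left), 5–6 at x≈23.88 (left) → 1 crossing.
Only West has an odd count, so the point is inside West.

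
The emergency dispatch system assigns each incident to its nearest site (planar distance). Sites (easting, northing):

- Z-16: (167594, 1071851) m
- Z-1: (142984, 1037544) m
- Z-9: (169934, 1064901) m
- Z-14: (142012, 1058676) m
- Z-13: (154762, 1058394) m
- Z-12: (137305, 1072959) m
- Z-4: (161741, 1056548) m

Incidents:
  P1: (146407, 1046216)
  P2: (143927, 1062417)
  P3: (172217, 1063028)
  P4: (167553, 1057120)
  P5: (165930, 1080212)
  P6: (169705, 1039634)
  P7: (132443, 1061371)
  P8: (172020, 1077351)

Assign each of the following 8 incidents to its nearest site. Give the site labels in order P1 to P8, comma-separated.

Z-1, Z-14, Z-9, Z-4, Z-16, Z-4, Z-14, Z-16

P1 → Z-1 (d²=86920513.00)
P2 → Z-14 (d²=17662306.00)
P3 → Z-9 (d²=8720218.00)
P4 → Z-4 (d²=34106528.00)
P5 → Z-16 (d²=72675217.00)
P6 → Z-4 (d²=349508692.00)
P7 → Z-14 (d²=98828786.00)
P8 → Z-16 (d²=49839476.00)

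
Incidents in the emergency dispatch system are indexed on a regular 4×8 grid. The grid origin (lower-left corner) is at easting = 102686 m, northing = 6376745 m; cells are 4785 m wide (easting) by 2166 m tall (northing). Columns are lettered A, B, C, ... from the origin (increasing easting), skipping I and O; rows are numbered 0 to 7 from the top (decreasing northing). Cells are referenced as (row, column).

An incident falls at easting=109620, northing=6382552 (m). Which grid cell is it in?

Column index: ⌊(109620 − 102686) / 4785⌋ = ⌊1.449⌋ = 1 → column B
Row offset from origin: ⌊(6382552 − 6376745) / 2166⌋ = ⌊2.681⌋ = 2 → row 5 (counted from top)

(5, B)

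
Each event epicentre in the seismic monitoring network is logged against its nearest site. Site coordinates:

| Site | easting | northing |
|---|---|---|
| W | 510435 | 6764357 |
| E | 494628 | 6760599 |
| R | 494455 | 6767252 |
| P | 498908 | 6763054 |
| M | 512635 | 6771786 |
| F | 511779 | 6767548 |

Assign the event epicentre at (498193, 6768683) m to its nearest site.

R

Squared distances to each site:
W: 168580840.000; E: 78060281.000; R: 16020405.000; P: 32196866.000; M: 218199973.000; F: 185867621.000.
Minimum at R.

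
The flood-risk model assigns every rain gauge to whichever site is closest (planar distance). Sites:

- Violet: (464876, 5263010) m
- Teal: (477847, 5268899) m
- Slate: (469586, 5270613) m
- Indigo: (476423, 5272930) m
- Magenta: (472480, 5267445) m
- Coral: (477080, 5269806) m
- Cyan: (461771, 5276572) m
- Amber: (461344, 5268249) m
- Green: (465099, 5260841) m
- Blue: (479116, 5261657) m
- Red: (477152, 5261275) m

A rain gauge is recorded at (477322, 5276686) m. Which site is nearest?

Squared distances to each site:
Violet: 341935892.000; Teal: 60912994.000; Slate: 96727025.000; Indigo: 14915737.000; Magenta: 108841045.000; Coral: 47392964.000; Cyan: 241846597.000; Amber: 326479453.000; Green: 400465754.000; Blue: 229089277.000; Red: 237527821.000.
Minimum at Indigo.

Indigo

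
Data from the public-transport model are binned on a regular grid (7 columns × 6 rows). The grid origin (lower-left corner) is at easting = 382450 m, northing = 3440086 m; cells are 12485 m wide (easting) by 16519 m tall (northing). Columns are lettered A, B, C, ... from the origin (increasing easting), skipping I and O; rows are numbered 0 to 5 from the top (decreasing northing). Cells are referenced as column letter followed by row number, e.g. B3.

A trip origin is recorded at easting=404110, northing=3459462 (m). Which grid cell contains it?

Column index: ⌊(404110 − 382450) / 12485⌋ = ⌊1.735⌋ = 1 → column B
Row offset from origin: ⌊(3459462 − 3440086) / 16519⌋ = ⌊1.173⌋ = 1 → row 4 (counted from top)

B4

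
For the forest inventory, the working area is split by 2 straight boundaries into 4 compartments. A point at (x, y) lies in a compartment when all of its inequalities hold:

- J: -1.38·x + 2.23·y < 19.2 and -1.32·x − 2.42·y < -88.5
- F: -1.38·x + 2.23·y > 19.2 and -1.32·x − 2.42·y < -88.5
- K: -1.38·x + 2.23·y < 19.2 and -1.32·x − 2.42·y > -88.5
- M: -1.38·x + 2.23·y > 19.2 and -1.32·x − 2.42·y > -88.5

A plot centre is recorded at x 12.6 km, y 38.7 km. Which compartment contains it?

F

-1.38·12.6 + 2.23·38.7 = 68.913, which is > 19.2
-1.32·12.6 − 2.42·38.7 = -110.286, which is < -88.5
This sign pattern matches F.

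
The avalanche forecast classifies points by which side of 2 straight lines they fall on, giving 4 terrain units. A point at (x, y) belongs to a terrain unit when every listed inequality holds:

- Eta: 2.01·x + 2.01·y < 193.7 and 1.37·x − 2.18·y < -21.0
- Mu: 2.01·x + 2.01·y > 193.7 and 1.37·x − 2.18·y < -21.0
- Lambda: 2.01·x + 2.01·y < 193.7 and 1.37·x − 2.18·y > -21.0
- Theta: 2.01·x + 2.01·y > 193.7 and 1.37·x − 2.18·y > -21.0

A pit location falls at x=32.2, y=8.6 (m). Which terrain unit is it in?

Lambda

2.01·32.2 + 2.01·8.6 = 82.008, which is < 193.7
1.37·32.2 − 2.18·8.6 = 25.366, which is > -21.0
This sign pattern matches Lambda.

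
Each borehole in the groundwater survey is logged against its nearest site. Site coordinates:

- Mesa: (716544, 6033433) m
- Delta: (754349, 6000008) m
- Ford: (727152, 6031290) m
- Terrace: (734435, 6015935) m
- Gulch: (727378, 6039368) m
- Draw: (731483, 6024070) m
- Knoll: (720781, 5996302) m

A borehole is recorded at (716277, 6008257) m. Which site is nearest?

Squared distances to each site:
Mesa: 633902265.000; Delta: 1517523185.000; Ford: 648784714.000; Terrace: 388664648.000; Gulch: 1091126522.000; Draw: 481273405.000; Knoll: 163208041.000.
Minimum at Knoll.

Knoll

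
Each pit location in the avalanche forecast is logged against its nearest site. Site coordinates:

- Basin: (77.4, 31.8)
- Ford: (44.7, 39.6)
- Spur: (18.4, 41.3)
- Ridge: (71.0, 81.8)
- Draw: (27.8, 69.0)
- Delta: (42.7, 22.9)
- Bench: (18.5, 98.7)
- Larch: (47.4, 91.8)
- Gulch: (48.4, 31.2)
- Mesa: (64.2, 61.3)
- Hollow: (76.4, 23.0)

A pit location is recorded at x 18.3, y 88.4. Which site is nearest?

Bench

Squared distances to each site:
Basin: 6696.370; Ford: 3078.400; Spur: 2218.420; Ridge: 2820.850; Draw: 466.610; Delta: 4885.610; Bench: 106.130; Larch: 858.370; Gulch: 4177.850; Mesa: 2841.220; Hollow: 7652.770.
Minimum at Bench.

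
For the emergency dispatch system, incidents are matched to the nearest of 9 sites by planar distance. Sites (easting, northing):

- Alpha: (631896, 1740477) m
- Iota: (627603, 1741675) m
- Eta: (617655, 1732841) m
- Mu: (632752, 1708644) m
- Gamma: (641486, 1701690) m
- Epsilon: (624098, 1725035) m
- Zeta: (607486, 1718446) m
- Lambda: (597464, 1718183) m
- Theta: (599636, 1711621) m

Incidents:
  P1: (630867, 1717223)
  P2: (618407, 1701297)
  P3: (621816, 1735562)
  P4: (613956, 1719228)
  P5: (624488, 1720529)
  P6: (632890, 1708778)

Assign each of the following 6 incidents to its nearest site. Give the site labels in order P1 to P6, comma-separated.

P1 → Mu (d²=77152466.00)
P2 → Mu (d²=259757434.00)
P3 → Eta (d²=24717762.00)
P4 → Zeta (d²=42472424.00)
P5 → Epsilon (d²=20456136.00)
P6 → Mu (d²=37000.00)

Mu, Mu, Eta, Zeta, Epsilon, Mu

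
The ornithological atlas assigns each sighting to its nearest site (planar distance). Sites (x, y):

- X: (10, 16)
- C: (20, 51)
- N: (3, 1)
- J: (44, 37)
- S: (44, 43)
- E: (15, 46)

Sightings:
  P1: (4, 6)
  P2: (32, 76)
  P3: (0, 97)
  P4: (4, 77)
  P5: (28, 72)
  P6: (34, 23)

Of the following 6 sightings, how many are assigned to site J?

1

P1 → N
P2 → C
P3 → C
P4 → C
P5 → C
P6 → J
1 of the 6 goes to J.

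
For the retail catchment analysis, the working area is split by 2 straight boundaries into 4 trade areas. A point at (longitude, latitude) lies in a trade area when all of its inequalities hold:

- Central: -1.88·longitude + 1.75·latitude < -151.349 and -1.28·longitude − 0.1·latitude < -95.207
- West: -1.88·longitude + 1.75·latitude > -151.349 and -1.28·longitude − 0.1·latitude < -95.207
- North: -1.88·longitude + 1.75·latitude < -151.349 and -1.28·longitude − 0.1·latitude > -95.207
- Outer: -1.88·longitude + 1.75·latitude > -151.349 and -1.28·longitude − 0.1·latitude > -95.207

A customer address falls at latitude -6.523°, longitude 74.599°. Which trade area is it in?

-1.88·74.599 + 1.75·-6.523 = -151.661, which is < -151.349
-1.28·74.599 − 0.1·-6.523 = -94.834, which is > -95.207
This sign pattern matches North.

North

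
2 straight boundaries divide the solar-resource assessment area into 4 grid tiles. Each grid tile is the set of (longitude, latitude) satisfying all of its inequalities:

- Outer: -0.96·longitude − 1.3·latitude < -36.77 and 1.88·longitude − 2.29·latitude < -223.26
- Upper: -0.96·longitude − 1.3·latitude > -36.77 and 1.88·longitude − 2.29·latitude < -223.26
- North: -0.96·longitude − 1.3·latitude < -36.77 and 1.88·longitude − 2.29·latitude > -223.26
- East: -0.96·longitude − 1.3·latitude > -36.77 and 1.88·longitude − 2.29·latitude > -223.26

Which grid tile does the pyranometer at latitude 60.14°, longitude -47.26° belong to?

-0.96·-47.26 − 1.3·60.14 = -32.812, which is > -36.77
1.88·-47.26 − 2.29·60.14 = -226.569, which is < -223.26
This sign pattern matches Upper.

Upper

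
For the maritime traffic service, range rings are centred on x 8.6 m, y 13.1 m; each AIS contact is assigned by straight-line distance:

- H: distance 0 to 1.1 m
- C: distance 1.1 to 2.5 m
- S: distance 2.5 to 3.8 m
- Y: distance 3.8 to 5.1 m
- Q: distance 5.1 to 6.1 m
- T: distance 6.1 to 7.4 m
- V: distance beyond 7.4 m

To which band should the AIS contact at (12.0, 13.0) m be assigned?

Distance = √((12.0−8.6)² + (13.0−13.1)²) = √(11.560 + 0.010) = 3.401 m.
2.5 ≤ 3.401 < 3.8 → S.

S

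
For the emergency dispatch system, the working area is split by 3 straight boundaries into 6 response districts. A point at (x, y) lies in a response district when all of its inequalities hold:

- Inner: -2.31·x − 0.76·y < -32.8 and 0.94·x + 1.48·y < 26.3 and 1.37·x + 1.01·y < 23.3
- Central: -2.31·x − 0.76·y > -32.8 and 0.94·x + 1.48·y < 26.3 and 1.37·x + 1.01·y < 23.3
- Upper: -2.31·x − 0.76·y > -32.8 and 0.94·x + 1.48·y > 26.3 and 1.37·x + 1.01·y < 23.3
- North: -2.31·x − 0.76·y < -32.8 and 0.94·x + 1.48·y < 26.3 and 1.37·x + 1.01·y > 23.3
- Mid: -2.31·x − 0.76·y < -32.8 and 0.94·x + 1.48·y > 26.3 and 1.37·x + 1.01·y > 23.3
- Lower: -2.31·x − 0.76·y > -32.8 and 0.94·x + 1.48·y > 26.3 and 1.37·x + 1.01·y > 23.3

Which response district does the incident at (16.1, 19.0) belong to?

Mid

-2.31·16.1 − 0.76·19.0 = -51.631, which is < -32.8
0.94·16.1 + 1.48·19.0 = 43.254, which is > 26.3
1.37·16.1 + 1.01·19.0 = 41.247, which is > 23.3
This sign pattern matches Mid.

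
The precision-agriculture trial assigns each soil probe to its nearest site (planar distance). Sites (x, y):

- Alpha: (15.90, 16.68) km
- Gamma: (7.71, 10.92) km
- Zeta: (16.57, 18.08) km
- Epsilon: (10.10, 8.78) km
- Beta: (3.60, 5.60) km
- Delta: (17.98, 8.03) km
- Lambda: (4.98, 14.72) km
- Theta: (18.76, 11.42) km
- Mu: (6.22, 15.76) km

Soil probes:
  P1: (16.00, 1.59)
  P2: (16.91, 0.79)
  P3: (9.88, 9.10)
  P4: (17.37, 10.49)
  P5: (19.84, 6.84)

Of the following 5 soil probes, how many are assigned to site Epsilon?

P1 → Delta
P2 → Delta
P3 → Epsilon
P4 → Theta
P5 → Delta
1 of the 5 goes to Epsilon.

1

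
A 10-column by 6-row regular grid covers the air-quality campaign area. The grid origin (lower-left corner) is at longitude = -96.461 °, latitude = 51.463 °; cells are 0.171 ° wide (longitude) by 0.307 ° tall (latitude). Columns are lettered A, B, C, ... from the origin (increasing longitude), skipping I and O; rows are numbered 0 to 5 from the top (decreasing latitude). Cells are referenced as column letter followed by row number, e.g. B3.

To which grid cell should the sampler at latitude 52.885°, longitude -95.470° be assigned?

Column index: ⌊(-95.470 − -96.461) / 0.171⌋ = ⌊5.795⌋ = 5 → column F
Row offset from origin: ⌊(52.885 − 51.463) / 0.307⌋ = ⌊4.632⌋ = 4 → row 1 (counted from top)

F1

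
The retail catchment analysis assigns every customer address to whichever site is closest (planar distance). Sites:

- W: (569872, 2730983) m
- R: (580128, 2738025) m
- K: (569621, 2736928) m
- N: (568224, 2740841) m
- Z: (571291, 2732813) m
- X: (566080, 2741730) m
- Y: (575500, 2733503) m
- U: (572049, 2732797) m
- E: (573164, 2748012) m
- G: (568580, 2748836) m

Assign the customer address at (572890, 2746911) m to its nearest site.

E

Squared distances to each site:
W: 262809508.000; R: 131349640.000; K: 110346650.000; N: 58616456.000; Z: 201310405.000; X: 73218861.000; Y: 186586564.000; U: 199912277.000; E: 1287277.000; G: 22281725.000.
Minimum at E.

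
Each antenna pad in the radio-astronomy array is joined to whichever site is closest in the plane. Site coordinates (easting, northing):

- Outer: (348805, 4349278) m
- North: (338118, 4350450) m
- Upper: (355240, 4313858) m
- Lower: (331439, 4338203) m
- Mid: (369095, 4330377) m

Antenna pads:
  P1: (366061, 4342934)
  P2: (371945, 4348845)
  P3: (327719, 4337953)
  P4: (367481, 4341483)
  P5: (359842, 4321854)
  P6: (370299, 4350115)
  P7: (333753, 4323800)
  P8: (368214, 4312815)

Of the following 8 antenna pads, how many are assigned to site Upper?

P1 → Mid
P2 → Mid
P3 → Lower
P4 → Mid
P5 → Upper
P6 → Mid
P7 → Lower
P8 → Upper
2 of the 8 go to Upper.

2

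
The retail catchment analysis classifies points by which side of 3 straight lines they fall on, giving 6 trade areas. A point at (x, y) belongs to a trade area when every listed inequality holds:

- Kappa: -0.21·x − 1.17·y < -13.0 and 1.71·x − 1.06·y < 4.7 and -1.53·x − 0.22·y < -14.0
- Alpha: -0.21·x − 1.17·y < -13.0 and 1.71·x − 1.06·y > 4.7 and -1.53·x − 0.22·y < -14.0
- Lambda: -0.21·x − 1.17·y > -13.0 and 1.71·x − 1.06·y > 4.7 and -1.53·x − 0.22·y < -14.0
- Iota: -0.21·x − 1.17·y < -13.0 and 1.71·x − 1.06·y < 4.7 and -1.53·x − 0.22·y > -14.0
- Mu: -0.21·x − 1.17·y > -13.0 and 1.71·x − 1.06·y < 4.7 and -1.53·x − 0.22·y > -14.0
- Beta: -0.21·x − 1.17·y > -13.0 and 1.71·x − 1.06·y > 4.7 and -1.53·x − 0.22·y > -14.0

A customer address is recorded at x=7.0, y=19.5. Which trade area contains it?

-0.21·7.0 − 1.17·19.5 = -24.285, which is < -13.0
1.71·7.0 − 1.06·19.5 = -8.700, which is < 4.7
-1.53·7.0 − 0.22·19.5 = -15.000, which is < -14.0
This sign pattern matches Kappa.

Kappa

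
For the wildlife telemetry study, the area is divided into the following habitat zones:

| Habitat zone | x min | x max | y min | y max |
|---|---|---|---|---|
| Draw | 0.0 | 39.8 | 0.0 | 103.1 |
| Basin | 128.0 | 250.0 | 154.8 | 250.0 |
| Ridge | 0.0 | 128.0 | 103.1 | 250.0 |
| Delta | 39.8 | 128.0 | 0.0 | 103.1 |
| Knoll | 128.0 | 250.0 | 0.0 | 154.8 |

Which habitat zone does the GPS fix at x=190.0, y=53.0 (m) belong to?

Knoll

The point has x = 190.0 and y = 53.0.
Only Knoll satisfies 128.0 ≤ x ≤ 250.0 and 0.0 ≤ y ≤ 154.8.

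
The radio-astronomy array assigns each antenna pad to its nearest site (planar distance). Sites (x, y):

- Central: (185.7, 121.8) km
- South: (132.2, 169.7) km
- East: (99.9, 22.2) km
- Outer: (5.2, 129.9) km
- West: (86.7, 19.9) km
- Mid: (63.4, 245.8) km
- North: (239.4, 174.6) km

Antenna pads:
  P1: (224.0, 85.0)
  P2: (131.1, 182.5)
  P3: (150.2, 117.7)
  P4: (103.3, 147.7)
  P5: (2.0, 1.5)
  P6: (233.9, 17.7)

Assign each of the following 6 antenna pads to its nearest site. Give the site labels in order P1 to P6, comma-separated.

P1 → Central (d²=2821.13)
P2 → South (d²=165.05)
P3 → Central (d²=1277.06)
P4 → South (d²=1319.21)
P5 → West (d²=7512.65)
P6 → Central (d²=13160.05)

Central, South, Central, South, West, Central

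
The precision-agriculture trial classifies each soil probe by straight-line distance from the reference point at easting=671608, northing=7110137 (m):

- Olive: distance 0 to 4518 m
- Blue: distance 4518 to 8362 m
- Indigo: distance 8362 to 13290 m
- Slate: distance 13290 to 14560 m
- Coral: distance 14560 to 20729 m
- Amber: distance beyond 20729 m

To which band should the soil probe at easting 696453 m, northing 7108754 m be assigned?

Distance = √((696453−671608)² + (7108754−7110137)²) = √(617274025.000 + 1912689.000) = 24883.463 m.
20729 ≤ 24883.463 < ∞ → Amber.

Amber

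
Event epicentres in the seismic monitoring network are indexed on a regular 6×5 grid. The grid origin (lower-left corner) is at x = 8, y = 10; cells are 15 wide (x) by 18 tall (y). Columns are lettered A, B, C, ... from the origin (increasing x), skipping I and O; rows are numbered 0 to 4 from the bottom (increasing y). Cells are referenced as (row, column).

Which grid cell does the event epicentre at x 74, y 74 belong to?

(3, E)

Column index: ⌊(74 − 8) / 15⌋ = ⌊4.400⌋ = 4 → column E
Row offset from origin: ⌊(74 − 10) / 18⌋ = ⌊3.556⌋ = 3 → row 3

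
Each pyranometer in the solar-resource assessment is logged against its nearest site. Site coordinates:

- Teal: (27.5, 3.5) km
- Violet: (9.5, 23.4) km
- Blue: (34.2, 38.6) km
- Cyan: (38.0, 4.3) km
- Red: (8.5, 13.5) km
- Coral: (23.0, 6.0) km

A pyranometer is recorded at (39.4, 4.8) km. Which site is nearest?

Squared distances to each site:
Teal: 143.300; Violet: 1239.970; Blue: 1169.480; Cyan: 2.210; Red: 1030.500; Coral: 270.400.
Minimum at Cyan.

Cyan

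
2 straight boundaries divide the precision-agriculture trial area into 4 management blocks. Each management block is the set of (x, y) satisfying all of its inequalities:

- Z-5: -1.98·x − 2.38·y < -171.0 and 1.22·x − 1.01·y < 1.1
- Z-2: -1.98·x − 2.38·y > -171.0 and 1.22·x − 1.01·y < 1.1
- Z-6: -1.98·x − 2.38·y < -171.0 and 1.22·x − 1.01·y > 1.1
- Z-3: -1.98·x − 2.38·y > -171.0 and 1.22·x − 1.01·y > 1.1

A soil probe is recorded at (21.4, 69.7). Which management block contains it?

Z-5

-1.98·21.4 − 2.38·69.7 = -208.258, which is < -171.0
1.22·21.4 − 1.01·69.7 = -44.289, which is < 1.1
This sign pattern matches Z-5.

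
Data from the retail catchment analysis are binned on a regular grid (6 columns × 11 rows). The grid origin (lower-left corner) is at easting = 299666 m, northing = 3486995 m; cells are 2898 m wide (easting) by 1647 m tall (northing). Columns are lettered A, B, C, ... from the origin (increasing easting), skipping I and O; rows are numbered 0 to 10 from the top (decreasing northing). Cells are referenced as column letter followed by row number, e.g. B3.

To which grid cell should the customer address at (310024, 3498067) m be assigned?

Column index: ⌊(310024 − 299666) / 2898⌋ = ⌊3.574⌋ = 3 → column D
Row offset from origin: ⌊(3498067 − 3486995) / 1647⌋ = ⌊6.723⌋ = 6 → row 4 (counted from top)

D4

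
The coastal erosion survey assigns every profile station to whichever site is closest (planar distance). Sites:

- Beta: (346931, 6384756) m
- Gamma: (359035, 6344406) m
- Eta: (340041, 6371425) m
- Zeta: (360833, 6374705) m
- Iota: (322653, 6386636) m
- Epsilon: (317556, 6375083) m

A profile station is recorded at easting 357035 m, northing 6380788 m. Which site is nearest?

Zeta

Squared distances to each site:
Beta: 117835840.000; Gamma: 1327649924.000; Eta: 376461805.000; Zeta: 51427693.000; Iota: 1216321028.000; Epsilon: 1591138466.000.
Minimum at Zeta.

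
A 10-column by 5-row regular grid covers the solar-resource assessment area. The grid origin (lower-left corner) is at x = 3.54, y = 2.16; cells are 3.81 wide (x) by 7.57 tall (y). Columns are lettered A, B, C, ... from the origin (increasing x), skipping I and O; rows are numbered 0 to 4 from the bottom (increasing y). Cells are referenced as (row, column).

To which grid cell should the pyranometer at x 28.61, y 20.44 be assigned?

Column index: ⌊(28.61 − 3.54) / 3.81⌋ = ⌊6.580⌋ = 6 → column G
Row offset from origin: ⌊(20.44 − 2.16) / 7.57⌋ = ⌊2.415⌋ = 2 → row 2

(2, G)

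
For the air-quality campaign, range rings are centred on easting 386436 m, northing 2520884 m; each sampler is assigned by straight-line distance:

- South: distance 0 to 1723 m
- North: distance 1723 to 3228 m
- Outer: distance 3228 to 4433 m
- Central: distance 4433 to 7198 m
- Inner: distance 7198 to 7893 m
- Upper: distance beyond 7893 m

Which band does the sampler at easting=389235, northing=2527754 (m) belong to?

Inner

Distance = √((389235−386436)² + (2527754−2520884)²) = √(7834401.000 + 47196900.000) = 7418.308 m.
7198 ≤ 7418.308 < 7893 → Inner.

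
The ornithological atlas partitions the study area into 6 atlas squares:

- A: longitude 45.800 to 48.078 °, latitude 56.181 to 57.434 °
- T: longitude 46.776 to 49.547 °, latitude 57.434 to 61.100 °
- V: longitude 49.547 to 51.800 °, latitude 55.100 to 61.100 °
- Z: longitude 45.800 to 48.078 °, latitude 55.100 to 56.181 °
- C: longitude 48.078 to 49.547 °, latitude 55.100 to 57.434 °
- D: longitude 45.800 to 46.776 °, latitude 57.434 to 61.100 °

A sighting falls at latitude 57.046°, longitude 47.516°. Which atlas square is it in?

A

The point has longitude = 47.516 and latitude = 57.046.
Only A satisfies 45.800 ≤ longitude ≤ 48.078 and 56.181 ≤ latitude ≤ 57.434.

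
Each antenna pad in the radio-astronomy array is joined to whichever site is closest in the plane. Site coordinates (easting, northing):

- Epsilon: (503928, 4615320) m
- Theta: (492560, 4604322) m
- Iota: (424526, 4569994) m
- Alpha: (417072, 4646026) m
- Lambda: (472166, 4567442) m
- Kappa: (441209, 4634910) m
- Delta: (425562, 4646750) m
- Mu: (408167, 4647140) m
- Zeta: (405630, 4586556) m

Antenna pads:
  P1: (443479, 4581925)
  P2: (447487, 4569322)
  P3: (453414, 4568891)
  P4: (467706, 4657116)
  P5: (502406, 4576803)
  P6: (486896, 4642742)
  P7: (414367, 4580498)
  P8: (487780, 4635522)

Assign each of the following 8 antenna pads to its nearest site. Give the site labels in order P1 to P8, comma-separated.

Iota, Iota, Lambda, Kappa, Theta, Epsilon, Zeta, Epsilon

P1 → Iota (d²=501564970.00)
P2 → Iota (d²=527659105.00)
P3 → Lambda (d²=353737105.00)
P4 → Kappa (d²=1195197445.00)
P5 → Theta (d²=854239077.00)
P6 → Epsilon (d²=1042055108.00)
P7 → Zeta (d²=113034533.00)
P8 → Epsilon (d²=668878708.00)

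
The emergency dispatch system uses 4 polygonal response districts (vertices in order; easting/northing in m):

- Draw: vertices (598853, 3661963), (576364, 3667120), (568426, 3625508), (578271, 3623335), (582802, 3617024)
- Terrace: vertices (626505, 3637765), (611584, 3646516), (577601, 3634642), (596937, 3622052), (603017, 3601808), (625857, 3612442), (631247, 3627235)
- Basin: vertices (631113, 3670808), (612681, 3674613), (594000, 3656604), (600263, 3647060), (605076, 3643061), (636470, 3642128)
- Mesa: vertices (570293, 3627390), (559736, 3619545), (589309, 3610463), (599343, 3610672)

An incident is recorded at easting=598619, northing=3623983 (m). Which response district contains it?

Cast a ray rightward from (598619, 3623983). For each polygon, the edges (by vertex number in listed order) whose endpoints lie on opposite sides of northing = 3623983, where each meets that height, and whether that is right or left of the point:
Draw: 3–4 at easting≈575335.2 (left), 5–1 at easting≈585287.6 (left) → 0 crossings.
Terrace: 3–4 at easting≈593971.3 (left), 6–7 at easting≈630062.1 (right) → 1 crossing.
Basin: no edge straddles that height → 0 crossings.
Mesa: 1–2 at easting≈565708.2 (left), 4–1 at easting≈576213.2 (left) → 0 crossings.
Only Terrace has an odd count, so the point is inside Terrace.

Terrace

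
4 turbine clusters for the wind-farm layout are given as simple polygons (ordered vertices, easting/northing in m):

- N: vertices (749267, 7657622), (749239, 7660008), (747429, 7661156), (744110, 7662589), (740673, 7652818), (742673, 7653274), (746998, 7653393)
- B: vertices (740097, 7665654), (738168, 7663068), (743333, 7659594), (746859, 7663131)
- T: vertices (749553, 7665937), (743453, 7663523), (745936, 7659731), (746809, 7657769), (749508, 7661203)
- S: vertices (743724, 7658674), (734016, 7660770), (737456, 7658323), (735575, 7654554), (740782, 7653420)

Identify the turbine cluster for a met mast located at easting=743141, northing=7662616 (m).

Cast a ray rightward from (743141, 7662616). For each polygon, the edges (by vertex number in listed order) whose endpoints lie on opposite sides of northing = 7662616, where each meets that height, and whether that is right or left of the point:
N: no edge straddles that height → 0 crossings.
B: 2–3 at easting≈738840.0 (left), 3–4 at easting≈746345.6 (right) → 1 crossing.
T: 2–3 at easting≈744046.9 (right), 5–1 at easting≈749521.4 (right) → 2 crossings.
S: no edge straddles that height → 0 crossings.
Only B has an odd count, so the point is inside B.

B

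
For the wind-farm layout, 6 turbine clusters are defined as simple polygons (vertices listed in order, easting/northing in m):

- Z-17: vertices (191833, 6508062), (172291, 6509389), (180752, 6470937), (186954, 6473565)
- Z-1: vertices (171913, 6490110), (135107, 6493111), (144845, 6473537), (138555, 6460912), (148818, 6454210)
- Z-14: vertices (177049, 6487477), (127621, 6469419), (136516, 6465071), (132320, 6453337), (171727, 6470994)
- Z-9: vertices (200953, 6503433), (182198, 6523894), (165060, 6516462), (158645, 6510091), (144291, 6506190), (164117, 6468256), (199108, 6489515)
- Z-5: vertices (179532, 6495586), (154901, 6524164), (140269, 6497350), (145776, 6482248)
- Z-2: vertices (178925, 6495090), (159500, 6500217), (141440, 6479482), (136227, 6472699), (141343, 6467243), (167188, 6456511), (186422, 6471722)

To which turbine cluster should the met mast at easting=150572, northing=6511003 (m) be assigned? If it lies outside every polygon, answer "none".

Z-5

Cast a ray rightward from (150572, 6511003). For each polygon, the edges (by vertex number in listed order) whose endpoints lie on opposite sides of northing = 6511003, where each meets that height, and whether that is right or left of the point:
Z-17: no edge straddles that height → 0 crossings.
Z-1: no edge straddles that height → 0 crossings.
Z-14: no edge straddles that height → 0 crossings.
Z-9: 1–2 at easting≈194014.2 (right), 3–4 at easting≈159563.3 (right) → 2 crossings.
Z-5: 1–2 at easting≈166244.3 (right), 2–3 at easting≈147719.2 (left) → 1 crossing.
Z-2: no edge straddles that height → 0 crossings.
Only Z-5 has an odd count, so the point is inside Z-5.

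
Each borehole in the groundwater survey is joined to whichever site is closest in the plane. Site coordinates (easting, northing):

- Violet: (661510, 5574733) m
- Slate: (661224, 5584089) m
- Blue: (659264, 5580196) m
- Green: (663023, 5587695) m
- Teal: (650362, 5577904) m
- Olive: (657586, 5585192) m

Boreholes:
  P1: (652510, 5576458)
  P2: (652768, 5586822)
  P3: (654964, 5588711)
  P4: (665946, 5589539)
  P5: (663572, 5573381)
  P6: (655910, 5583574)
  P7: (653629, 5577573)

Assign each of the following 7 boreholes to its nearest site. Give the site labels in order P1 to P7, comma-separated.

P1 → Teal (d²=6704820.00)
P2 → Olive (d²=25870024.00)
P3 → Olive (d²=19258245.00)
P4 → Green (d²=11944265.00)
P5 → Violet (d²=6079748.00)
P6 → Olive (d²=5426900.00)
P7 → Teal (d²=10782850.00)

Teal, Olive, Olive, Green, Violet, Olive, Teal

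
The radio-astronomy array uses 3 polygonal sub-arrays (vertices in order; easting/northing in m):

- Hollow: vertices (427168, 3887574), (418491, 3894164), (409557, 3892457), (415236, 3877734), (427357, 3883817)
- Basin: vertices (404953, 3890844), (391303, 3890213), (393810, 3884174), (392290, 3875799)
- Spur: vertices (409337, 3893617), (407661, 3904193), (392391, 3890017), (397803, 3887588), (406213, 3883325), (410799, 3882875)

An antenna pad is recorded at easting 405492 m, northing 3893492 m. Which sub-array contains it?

Spur

Cast a ray rightward from (405492, 3893492). For each polygon, the edges (by vertex number in listed order) whose endpoints lie on opposite sides of northing = 3893492, where each meets that height, and whether that is right or left of the point:
Hollow: 1–2 at easting≈419375.8 (right), 2–3 at easting≈414973.9 (right) → 2 crossings.
Basin: no edge straddles that height → 0 crossings.
Spur: 2–3 at easting≈396134.2 (left), 6–1 at easting≈409354.0 (right) → 1 crossing.
Only Spur has an odd count, so the point is inside Spur.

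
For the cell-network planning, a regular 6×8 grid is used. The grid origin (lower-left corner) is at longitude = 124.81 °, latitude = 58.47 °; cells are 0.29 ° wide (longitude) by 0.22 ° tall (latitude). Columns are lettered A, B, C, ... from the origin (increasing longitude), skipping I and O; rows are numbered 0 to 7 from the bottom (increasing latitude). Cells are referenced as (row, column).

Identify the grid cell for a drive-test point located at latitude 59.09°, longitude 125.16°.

(2, B)

Column index: ⌊(125.16 − 124.81) / 0.29⌋ = ⌊1.207⌋ = 1 → column B
Row offset from origin: ⌊(59.09 − 58.47) / 0.22⌋ = ⌊2.818⌋ = 2 → row 2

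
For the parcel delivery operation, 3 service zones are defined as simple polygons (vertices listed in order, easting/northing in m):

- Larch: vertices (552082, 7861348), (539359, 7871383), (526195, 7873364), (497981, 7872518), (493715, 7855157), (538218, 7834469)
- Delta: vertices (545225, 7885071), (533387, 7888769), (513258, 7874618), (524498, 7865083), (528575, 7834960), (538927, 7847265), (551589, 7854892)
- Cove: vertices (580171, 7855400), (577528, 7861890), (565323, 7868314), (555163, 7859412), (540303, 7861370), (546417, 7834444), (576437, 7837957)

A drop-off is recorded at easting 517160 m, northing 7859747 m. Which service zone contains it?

Cast a ray rightward from (517160, 7859747). For each polygon, the edges (by vertex number in listed order) whose endpoints lie on opposite sides of northing = 7859747, where each meets that height, and whether that is right or left of the point:
Larch: 4–5 at easting≈494842.9 (left), 6–1 at easting≈551256.2 (right) → 1 crossing.
Delta: 4–5 at easting≈525220.2 (right), 7–1 at easting≈550565.2 (right) → 2 crossings.
Cove: 1–2 at easting≈578400.7 (right), 3–4 at easting≈555545.3 (right), 4–5 at easting≈552620.6 (right), 5–6 at easting≈540671.5 (right) → 4 crossings.
Only Larch has an odd count, so the point is inside Larch.

Larch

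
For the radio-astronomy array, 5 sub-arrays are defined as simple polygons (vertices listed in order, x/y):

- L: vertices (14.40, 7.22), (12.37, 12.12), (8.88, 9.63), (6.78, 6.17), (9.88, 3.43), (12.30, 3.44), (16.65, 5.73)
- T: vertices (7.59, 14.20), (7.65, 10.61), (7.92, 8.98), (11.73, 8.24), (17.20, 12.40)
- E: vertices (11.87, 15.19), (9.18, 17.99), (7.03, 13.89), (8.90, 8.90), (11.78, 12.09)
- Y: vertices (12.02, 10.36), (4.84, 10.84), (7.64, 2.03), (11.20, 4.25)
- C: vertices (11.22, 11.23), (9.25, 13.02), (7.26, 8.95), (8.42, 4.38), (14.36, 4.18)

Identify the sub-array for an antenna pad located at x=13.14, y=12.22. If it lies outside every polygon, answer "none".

T

Cast a ray rightward from (13.14, 12.22). For each polygon, the edges (by vertex number in listed order) whose endpoints lie on opposite sides of y = 12.22, where each meets that height, and whether that is right or left of the point:
L: no edge straddles that height → 0 crossings.
T: 1–2 at x≈7.623 (left), 4–5 at x≈16.963 (right) → 1 crossing.
E: 3–4 at x≈7.656 (left), 5–1 at x≈11.784 (left) → 0 crossings.
Y: no edge straddles that height → 0 crossings.
C: 1–2 at x≈10.130 (left), 2–3 at x≈8.859 (left) → 0 crossings.
Only T has an odd count, so the point is inside T.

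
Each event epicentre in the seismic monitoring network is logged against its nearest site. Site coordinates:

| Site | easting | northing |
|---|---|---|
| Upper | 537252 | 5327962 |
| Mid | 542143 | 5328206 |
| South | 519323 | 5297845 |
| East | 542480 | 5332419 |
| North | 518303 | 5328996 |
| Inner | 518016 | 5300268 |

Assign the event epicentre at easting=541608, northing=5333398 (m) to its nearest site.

Squared distances to each site:
Upper: 48524832.000; Mid: 27243089.000; South: 1760637034.000; East: 1718825.000; North: 562500629.000; Inner: 1654179364.000.
Minimum at East.

East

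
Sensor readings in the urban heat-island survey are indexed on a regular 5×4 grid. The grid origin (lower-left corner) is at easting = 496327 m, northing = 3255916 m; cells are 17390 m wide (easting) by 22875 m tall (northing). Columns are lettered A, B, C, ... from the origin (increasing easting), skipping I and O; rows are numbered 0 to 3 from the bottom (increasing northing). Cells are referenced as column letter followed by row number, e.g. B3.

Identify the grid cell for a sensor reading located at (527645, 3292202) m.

Column index: ⌊(527645 − 496327) / 17390⌋ = ⌊1.801⌋ = 1 → column B
Row offset from origin: ⌊(3292202 − 3255916) / 22875⌋ = ⌊1.586⌋ = 1 → row 1

B1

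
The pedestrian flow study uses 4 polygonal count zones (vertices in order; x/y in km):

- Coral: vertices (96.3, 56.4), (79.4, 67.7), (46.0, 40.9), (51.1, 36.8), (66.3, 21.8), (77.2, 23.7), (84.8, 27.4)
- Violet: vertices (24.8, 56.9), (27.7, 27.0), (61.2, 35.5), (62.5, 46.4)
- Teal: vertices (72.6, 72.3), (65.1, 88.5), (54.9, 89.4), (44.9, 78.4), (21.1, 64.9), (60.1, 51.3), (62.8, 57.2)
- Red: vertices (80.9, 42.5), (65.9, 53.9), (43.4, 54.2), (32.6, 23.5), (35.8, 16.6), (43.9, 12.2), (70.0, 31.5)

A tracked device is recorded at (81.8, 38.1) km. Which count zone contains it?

Cast a ray rightward from (81.8, 38.1). For each polygon, the edges (by vertex number in listed order) whose endpoints lie on opposite sides of y = 38.1, where each meets that height, and whether that is right or left of the point:
Coral: 3–4 at x≈49.48 (left), 7–1 at x≈89.04 (right) → 1 crossing.
Violet: 1–2 at x≈26.62 (left), 3–4 at x≈61.51 (left) → 0 crossings.
Teal: no edge straddles that height → 0 crossings.
Red: 3–4 at x≈37.74 (left), 7–1 at x≈76.54 (left) → 0 crossings.
Only Coral has an odd count, so the point is inside Coral.

Coral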